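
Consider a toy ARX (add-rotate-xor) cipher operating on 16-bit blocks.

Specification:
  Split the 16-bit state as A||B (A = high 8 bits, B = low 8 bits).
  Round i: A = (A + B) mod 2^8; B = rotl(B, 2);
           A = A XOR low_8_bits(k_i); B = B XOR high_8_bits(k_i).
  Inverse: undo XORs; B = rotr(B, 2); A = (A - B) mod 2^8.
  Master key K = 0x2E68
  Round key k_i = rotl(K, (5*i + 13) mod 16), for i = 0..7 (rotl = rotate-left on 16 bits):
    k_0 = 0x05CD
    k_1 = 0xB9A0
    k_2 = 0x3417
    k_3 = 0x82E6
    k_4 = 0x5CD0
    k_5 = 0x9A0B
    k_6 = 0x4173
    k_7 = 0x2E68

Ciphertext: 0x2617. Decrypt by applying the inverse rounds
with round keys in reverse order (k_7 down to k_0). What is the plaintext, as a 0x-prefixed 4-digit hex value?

s_0 = ciphertext = 0x2617
s_1 = InvRound(s_0, k_7) = 0x004E
s_2 = InvRound(s_1, k_6) = 0xB0C3
s_3 = InvRound(s_2, k_5) = 0x6556
s_4 = InvRound(s_3, k_4) = 0x3382
s_5 = InvRound(s_4, k_3) = 0xD500
s_6 = InvRound(s_5, k_2) = 0xB50D
s_7 = InvRound(s_6, k_1) = 0xE82D
s_8 = InvRound(s_7, k_0) = 0x1B0A

0x1B0A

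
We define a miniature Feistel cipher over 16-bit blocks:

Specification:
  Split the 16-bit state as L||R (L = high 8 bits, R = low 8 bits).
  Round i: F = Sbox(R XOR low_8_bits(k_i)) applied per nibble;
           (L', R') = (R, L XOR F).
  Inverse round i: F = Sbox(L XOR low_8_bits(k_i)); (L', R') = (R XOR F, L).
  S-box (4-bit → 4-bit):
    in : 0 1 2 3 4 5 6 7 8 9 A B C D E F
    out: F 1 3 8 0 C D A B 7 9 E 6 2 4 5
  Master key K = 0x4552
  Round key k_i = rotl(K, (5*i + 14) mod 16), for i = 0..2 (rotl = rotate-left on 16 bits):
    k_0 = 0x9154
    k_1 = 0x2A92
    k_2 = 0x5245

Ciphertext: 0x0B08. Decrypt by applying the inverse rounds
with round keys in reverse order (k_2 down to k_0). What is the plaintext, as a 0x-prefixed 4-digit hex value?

s_0 = ciphertext = 0x0B08
s_1 = InvRound(s_0, k_2) = 0x0C0B
s_2 = InvRound(s_1, k_1) = 0x7F0C
s_3 = InvRound(s_2, k_0) = 0x327F

0x327F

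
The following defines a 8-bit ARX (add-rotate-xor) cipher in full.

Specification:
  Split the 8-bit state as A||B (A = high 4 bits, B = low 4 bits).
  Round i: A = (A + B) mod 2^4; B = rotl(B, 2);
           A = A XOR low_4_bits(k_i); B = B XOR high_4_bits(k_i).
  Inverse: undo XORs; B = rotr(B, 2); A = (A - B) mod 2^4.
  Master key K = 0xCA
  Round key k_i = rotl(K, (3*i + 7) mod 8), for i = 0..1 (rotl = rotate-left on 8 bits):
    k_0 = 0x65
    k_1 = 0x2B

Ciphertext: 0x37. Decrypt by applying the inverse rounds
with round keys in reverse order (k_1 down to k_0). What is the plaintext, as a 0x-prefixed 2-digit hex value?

0xAC

s_0 = ciphertext = 0x37
s_1 = InvRound(s_0, k_1) = 0x35
s_2 = InvRound(s_1, k_0) = 0xAC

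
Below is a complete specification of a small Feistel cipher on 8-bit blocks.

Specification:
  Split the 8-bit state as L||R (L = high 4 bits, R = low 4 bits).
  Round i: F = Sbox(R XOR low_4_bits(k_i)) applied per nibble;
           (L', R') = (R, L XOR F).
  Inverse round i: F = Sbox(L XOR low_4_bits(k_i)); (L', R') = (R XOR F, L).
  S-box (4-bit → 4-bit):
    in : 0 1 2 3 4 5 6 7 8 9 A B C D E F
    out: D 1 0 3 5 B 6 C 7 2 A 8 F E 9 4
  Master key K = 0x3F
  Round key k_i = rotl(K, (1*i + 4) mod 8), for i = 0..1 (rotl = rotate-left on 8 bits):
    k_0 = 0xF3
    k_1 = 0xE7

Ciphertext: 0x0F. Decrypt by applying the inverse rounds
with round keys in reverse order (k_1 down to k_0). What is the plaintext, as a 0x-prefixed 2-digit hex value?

s_0 = ciphertext = 0x0F
s_1 = InvRound(s_0, k_1) = 0x30
s_2 = InvRound(s_1, k_0) = 0xD3

0xD3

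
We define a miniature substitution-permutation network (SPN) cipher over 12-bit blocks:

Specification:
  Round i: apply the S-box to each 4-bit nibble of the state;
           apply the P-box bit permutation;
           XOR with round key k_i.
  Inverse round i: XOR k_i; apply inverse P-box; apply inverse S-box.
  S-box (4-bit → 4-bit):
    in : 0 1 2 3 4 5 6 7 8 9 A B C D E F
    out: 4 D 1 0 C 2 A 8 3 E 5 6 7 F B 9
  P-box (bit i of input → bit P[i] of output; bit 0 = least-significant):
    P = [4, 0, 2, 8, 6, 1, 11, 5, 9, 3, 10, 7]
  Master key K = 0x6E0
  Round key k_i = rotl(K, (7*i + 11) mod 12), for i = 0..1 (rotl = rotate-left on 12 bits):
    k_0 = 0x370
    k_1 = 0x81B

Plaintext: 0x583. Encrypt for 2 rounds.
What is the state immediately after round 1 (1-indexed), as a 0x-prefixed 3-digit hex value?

s_0 = plaintext = 0x583
s_1 = Round(s_0, k_0) = 0x33A
s_2 = Round(s_1, k_1) = 0x80F

0x33A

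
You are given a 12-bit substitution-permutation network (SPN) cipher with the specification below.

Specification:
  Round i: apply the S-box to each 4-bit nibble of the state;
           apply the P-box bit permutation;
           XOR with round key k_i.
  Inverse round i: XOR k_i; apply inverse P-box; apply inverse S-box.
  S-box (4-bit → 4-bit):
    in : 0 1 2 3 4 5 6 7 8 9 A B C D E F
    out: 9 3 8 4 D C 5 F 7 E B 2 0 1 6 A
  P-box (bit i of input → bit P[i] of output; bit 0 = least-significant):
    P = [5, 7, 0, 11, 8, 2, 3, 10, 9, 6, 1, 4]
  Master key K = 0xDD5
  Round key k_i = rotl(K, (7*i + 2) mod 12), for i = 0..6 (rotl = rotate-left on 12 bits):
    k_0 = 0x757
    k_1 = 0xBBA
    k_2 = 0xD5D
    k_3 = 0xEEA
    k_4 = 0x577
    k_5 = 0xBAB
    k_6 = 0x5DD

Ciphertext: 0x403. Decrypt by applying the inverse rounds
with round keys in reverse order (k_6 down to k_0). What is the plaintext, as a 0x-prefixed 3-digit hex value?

0xF0C

s_0 = ciphertext = 0x403
s_1 = InvRound(s_0, k_6) = 0x98B
s_2 = InvRound(s_1, k_5) = 0xDCD
s_3 = InvRound(s_2, k_4) = 0x53A
s_4 = InvRound(s_3, k_3) = 0xADF
s_5 = InvRound(s_4, k_2) = 0x60B
s_6 = InvRound(s_5, k_1) = 0x207
s_7 = InvRound(s_6, k_0) = 0xF0C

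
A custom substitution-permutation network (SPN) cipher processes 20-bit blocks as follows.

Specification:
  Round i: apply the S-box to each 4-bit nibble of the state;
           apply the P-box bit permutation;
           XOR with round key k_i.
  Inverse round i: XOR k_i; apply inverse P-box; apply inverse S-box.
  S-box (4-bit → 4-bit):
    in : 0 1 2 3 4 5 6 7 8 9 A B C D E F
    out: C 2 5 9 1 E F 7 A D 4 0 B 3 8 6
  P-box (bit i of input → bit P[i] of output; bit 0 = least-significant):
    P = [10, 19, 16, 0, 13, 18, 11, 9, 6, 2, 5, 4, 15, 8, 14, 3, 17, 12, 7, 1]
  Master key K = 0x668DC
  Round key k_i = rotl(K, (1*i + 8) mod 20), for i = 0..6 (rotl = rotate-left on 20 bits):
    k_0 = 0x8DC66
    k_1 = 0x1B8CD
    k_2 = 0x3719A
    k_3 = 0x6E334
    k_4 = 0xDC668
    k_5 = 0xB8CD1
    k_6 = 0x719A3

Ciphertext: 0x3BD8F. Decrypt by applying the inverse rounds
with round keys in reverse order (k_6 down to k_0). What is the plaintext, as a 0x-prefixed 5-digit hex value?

s_0 = ciphertext = 0x3BD8F
s_1 = InvRound(s_0, k_6) = 0xB3FD4
s_2 = InvRound(s_1, k_5) = 0x1D13E
s_3 = InvRound(s_2, k_4) = 0x81C8D
s_4 = InvRound(s_3, k_3) = 0x7606C
s_5 = InvRound(s_4, k_2) = 0x5161B
s_6 = InvRound(s_5, k_1) = 0x04C64
s_7 = InvRound(s_6, k_0) = 0x84BB1

0x84BB1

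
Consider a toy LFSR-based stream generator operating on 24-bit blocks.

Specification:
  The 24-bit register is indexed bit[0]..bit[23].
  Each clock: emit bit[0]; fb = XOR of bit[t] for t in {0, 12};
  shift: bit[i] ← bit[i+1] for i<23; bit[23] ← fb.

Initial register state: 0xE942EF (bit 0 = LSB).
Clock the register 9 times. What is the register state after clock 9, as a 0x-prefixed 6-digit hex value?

reg_0 = 0xE942EF
clock 1: out=1, reg = 0xF4A177
clock 2: out=1, reg = 0xFA50BB
clock 3: out=1, reg = 0x7D285D
clock 4: out=1, reg = 0xBE942E
clock 5: out=0, reg = 0xDF4A17
clock 6: out=1, reg = 0xEFA50B
clock 7: out=1, reg = 0xF7D285
clock 8: out=1, reg = 0x7BE942
clock 9: out=0, reg = 0x3DF4A1

0x3DF4A1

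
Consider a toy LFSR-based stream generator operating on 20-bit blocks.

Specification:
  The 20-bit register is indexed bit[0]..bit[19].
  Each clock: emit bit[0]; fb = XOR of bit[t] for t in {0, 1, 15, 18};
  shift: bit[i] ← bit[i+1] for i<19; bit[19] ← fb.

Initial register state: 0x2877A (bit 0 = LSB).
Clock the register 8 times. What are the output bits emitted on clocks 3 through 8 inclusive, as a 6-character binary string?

reg_0 = 0x2877A
clock 1: out=0, reg = 0x143BD
clock 2: out=1, reg = 0x8A1DE
clock 3: out=0, reg = 0x450EF
clock 4: out=1, reg = 0xA2877
clock 5: out=1, reg = 0x5143B
clock 6: out=1, reg = 0xA8A1D
clock 7: out=1, reg = 0x5450E
clock 8: out=0, reg = 0x2A287

011110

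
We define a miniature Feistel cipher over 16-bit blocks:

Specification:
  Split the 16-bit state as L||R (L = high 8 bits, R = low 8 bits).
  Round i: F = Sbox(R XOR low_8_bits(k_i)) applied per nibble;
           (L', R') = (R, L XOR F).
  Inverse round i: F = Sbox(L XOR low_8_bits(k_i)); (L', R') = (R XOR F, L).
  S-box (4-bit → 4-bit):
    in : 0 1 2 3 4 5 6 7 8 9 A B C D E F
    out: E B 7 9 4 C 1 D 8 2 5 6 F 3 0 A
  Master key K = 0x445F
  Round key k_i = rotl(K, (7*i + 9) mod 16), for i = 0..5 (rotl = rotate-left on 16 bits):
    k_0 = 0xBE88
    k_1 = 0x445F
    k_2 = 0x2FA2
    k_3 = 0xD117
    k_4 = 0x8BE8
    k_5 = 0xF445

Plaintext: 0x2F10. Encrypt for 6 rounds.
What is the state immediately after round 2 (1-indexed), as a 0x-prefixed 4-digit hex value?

s_0 = plaintext = 0x2F10
s_1 = Round(s_0, k_0) = 0x1007
s_2 = Round(s_1, k_1) = 0x07D8
s_3 = Round(s_2, k_2) = 0xD8D2
s_4 = Round(s_3, k_3) = 0xD224
s_5 = Round(s_4, k_4) = 0x242D
s_6 = Round(s_5, k_5) = 0x2D3C

0x07D8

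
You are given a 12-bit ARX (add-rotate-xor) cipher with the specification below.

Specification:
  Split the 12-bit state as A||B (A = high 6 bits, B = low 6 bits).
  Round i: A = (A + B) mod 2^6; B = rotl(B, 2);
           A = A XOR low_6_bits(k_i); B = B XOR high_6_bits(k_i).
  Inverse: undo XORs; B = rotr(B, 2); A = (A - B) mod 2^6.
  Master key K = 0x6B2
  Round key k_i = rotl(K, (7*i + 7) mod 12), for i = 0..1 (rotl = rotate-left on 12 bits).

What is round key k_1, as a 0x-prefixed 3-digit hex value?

K = 0x6B2
k_0 = rotl(K, (7*0+7) mod 12) = rotl(K, 7) = 0x935
k_1 = rotl(K, (7*1+7) mod 12) = rotl(K, 2) = 0xAC9

0xAC9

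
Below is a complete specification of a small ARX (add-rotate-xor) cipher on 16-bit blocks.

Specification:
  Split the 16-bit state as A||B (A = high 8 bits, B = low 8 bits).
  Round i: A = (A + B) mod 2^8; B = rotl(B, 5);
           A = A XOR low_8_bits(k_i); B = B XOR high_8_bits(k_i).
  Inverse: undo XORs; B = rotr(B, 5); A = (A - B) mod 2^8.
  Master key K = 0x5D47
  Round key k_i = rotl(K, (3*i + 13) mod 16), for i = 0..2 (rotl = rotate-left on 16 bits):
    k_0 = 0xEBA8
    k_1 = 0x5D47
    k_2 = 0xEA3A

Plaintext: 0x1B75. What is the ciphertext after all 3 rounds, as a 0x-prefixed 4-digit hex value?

s_0 = plaintext = 0x1B75
s_1 = Round(s_0, k_0) = 0x3845
s_2 = Round(s_1, k_1) = 0x3AF5
s_3 = Round(s_2, k_2) = 0x1554

0x1554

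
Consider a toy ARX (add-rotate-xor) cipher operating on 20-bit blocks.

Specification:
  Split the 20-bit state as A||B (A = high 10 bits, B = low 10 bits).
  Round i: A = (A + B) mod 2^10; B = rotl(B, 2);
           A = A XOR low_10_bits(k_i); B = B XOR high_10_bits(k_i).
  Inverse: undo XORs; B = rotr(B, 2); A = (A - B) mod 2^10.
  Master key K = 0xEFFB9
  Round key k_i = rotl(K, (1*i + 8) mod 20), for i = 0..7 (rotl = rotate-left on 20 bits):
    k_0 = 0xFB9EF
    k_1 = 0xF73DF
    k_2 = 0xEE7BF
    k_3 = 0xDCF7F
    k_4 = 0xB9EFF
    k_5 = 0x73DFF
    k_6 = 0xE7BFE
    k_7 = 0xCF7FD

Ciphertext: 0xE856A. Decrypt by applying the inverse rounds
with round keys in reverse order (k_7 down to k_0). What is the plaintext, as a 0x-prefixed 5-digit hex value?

s_0 = ciphertext = 0xE856A
s_1 = InvRound(s_0, k_7) = 0x31F95
s_2 = InvRound(s_1, k_6) = 0x0DF02
s_3 = InvRound(s_2, k_5) = 0x055B3
s_4 = InvRound(s_3, k_4) = 0x854D5
s_5 = InvRound(s_4, k_3) = 0xA06E9
s_6 = InvRound(s_5, k_2) = 0x3A854
s_7 = InvRound(s_6, k_1) = 0x94CE2
s_8 = InvRound(s_7, k_0) = 0xBE4C3

0xBE4C3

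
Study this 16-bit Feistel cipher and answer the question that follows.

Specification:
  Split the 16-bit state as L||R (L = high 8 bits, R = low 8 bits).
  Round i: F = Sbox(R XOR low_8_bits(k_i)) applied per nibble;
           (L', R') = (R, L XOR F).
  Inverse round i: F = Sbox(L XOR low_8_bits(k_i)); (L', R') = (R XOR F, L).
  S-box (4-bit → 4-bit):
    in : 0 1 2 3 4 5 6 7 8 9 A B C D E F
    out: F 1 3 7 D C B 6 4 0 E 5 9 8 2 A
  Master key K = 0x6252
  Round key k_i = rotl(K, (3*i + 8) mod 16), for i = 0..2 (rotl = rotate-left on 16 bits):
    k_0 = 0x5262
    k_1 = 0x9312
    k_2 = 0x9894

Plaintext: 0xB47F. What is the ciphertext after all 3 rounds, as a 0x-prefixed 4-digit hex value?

0x2DFC

s_0 = plaintext = 0xB47F
s_1 = Round(s_0, k_0) = 0x7FAC
s_2 = Round(s_1, k_1) = 0xAC2D
s_3 = Round(s_2, k_2) = 0x2DFC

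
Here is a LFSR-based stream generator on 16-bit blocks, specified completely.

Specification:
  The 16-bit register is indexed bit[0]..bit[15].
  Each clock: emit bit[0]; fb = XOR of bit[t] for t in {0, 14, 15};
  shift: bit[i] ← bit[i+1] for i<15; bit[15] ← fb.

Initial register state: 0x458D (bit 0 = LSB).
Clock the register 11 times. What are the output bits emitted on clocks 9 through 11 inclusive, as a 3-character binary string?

101

reg_0 = 0x458D
clock 1: out=1, reg = 0x22C6
clock 2: out=0, reg = 0x1163
clock 3: out=1, reg = 0x88B1
clock 4: out=1, reg = 0x4458
clock 5: out=0, reg = 0xA22C
clock 6: out=0, reg = 0xD116
clock 7: out=0, reg = 0x688B
clock 8: out=1, reg = 0x3445
clock 9: out=1, reg = 0x9A22
clock 10: out=0, reg = 0xCD11
clock 11: out=1, reg = 0xE688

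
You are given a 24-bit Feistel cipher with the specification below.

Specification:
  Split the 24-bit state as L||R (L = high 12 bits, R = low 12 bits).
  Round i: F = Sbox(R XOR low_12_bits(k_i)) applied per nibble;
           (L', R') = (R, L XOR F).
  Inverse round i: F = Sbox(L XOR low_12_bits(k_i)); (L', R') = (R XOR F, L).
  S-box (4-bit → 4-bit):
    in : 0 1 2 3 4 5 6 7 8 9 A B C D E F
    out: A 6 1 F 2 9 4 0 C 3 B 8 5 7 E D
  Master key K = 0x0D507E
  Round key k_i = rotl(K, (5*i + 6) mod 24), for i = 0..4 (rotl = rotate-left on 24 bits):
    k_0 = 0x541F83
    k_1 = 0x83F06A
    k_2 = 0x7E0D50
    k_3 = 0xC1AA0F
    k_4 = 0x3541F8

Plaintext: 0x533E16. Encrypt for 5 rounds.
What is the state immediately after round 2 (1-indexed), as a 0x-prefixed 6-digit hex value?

0x30A15C

s_0 = plaintext = 0x533E16
s_1 = Round(s_0, k_0) = 0xE1630A
s_2 = Round(s_1, k_1) = 0x30A15C
s_3 = Round(s_2, k_2) = 0x15C6AF
s_4 = Round(s_3, k_3) = 0x6AF4E6
s_5 = Round(s_4, k_4) = 0x4E6FC1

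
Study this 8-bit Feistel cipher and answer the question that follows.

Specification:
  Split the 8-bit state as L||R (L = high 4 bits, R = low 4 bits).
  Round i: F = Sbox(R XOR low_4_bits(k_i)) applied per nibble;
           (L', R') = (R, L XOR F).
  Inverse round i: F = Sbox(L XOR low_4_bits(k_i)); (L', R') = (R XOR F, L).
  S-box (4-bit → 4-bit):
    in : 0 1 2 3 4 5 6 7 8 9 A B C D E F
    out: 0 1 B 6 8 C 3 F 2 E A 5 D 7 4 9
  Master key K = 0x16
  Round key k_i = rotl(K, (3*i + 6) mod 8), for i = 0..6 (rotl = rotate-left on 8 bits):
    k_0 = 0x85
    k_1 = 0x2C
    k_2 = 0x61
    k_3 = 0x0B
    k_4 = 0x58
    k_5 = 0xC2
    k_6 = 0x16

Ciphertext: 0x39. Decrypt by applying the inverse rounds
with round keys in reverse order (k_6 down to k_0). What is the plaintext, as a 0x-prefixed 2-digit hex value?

s_0 = ciphertext = 0x39
s_1 = InvRound(s_0, k_6) = 0x53
s_2 = InvRound(s_1, k_5) = 0xC5
s_3 = InvRound(s_2, k_4) = 0xDC
s_4 = InvRound(s_3, k_3) = 0xFD
s_5 = InvRound(s_4, k_2) = 0x9F
s_6 = InvRound(s_5, k_1) = 0x39
s_7 = InvRound(s_6, k_0) = 0xA3

0xA3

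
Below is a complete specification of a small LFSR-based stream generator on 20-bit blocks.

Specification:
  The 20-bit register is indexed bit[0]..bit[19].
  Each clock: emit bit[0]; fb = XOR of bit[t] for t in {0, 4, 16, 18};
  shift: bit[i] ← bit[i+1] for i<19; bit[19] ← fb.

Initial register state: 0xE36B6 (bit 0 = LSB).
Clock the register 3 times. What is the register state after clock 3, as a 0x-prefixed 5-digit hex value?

reg_0 = 0xE36B6
clock 1: out=0, reg = 0x71B5B
clock 2: out=1, reg = 0x38DAD
clock 3: out=1, reg = 0x1C6D6

0x1C6D6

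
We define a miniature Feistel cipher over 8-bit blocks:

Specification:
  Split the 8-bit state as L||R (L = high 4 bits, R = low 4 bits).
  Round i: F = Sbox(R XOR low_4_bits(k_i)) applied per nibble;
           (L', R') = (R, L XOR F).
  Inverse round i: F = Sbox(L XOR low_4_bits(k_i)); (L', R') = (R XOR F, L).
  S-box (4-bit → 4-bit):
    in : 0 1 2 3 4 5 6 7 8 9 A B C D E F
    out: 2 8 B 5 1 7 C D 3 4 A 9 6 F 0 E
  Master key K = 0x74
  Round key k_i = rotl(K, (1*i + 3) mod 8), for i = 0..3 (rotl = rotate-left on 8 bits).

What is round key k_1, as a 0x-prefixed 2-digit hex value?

K = 0x74
k_0 = rotl(K, (1*0+3) mod 8) = rotl(K, 3) = 0xA3
k_1 = rotl(K, (1*1+3) mod 8) = rotl(K, 4) = 0x47

0x47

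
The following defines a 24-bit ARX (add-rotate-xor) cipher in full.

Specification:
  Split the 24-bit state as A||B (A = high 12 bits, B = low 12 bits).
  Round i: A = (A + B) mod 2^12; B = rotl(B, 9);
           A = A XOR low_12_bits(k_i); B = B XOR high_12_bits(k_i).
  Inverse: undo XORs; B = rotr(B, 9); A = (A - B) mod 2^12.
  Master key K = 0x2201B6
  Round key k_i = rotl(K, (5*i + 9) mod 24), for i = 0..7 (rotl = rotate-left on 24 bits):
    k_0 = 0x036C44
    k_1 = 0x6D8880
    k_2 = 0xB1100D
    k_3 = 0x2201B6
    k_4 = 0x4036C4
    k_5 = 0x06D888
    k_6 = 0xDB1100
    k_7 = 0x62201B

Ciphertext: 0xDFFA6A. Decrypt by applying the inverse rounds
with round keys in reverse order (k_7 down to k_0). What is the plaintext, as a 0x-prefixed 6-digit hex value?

0xC4D24C

s_0 = ciphertext = 0xDFFA6A
s_1 = InvRound(s_0, k_7) = 0xB9E246
s_2 = InvRound(s_1, k_6) = 0xADFFBF
s_3 = InvRound(s_2, k_5) = 0x3C0E97
s_4 = InvRound(s_3, k_4) = 0x05F4A5
s_5 = InvRound(s_4, k_3) = 0xDBE42B
s_6 = InvRound(s_5, k_2) = 0x3DC9D7
s_7 = InvRound(s_6, k_1) = 0x2DD87F
s_8 = InvRound(s_7, k_0) = 0xC4D24C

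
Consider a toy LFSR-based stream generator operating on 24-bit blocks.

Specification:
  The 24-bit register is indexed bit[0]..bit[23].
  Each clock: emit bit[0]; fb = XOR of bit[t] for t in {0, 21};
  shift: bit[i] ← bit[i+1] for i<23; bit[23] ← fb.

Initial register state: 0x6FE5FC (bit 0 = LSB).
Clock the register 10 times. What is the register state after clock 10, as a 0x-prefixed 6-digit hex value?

0xF1DBF9

reg_0 = 0x6FE5FC
clock 1: out=0, reg = 0xB7F2FE
clock 2: out=0, reg = 0xDBF97F
clock 3: out=1, reg = 0xEDFCBF
clock 4: out=1, reg = 0x76FE5F
clock 5: out=1, reg = 0x3B7F2F
clock 6: out=1, reg = 0x1DBF97
clock 7: out=1, reg = 0x8EDFCB
clock 8: out=1, reg = 0xC76FE5
clock 9: out=1, reg = 0xE3B7F2
clock 10: out=0, reg = 0xF1DBF9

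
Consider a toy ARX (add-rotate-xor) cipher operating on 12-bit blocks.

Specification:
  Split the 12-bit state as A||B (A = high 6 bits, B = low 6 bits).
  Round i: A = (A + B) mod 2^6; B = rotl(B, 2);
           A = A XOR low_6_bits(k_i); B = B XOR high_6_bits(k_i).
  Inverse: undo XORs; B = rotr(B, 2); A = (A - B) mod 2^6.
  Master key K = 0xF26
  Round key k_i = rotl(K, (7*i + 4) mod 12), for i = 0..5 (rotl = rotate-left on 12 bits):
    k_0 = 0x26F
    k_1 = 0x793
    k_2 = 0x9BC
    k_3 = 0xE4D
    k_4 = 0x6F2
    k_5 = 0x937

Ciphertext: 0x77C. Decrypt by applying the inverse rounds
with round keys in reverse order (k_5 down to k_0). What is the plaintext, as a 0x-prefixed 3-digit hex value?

s_0 = ciphertext = 0x77C
s_1 = InvRound(s_0, k_5) = 0x906
s_2 = InvRound(s_1, k_4) = 0xFD7
s_3 = InvRound(s_2, k_3) = 0x1EB
s_4 = InvRound(s_3, k_2) = 0xA13
s_5 = InvRound(s_4, k_1) = 0xA13
s_6 = InvRound(s_5, k_0) = 0x866

0x866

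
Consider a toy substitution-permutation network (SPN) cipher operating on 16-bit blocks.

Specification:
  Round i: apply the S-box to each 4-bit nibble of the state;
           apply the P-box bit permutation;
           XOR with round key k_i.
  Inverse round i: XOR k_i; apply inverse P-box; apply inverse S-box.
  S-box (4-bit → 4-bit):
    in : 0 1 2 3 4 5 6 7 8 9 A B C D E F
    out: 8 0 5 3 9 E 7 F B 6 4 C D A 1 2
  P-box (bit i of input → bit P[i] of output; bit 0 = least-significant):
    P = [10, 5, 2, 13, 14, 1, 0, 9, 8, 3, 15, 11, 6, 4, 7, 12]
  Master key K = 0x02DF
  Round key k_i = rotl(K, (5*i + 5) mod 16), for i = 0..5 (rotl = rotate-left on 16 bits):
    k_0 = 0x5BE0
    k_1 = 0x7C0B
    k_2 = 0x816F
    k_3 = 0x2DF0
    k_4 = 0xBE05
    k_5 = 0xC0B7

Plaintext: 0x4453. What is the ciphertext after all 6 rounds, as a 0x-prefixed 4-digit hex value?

0xE168

s_0 = plaintext = 0x4453
s_1 = Round(s_0, k_0) = 0x4483
s_2 = Round(s_1, k_1) = 0x2369
s_3 = Round(s_2, k_2) = 0xC080
s_4 = Round(s_3, k_3) = 0x5732
s_5 = Round(s_4, k_4) = 0x639B
s_6 = Round(s_5, k_5) = 0xE168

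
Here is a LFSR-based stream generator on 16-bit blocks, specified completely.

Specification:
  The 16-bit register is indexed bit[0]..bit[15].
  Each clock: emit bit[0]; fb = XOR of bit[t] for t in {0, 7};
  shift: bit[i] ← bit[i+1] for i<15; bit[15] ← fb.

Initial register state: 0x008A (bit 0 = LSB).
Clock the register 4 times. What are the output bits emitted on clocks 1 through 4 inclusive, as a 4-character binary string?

reg_0 = 0x008A
clock 1: out=0, reg = 0x8045
clock 2: out=1, reg = 0xC022
clock 3: out=0, reg = 0x6011
clock 4: out=1, reg = 0xB008

0101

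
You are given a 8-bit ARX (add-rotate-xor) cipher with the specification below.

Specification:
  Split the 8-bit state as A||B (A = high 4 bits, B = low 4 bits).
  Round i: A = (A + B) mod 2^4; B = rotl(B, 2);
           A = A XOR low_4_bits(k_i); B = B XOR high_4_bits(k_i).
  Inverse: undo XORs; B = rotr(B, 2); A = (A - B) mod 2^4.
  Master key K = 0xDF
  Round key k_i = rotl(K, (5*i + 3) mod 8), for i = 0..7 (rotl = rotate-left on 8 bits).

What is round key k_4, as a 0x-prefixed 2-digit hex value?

K = 0xDF
k_0 = rotl(K, (5*0+3) mod 8) = rotl(K, 3) = 0xFE
k_1 = rotl(K, (5*1+3) mod 8) = rotl(K, 0) = 0xDF
k_2 = rotl(K, (5*2+3) mod 8) = rotl(K, 5) = 0xFB
k_3 = rotl(K, (5*3+3) mod 8) = rotl(K, 2) = 0x7F
k_4 = rotl(K, (5*4+3) mod 8) = rotl(K, 7) = 0xEF

0xEF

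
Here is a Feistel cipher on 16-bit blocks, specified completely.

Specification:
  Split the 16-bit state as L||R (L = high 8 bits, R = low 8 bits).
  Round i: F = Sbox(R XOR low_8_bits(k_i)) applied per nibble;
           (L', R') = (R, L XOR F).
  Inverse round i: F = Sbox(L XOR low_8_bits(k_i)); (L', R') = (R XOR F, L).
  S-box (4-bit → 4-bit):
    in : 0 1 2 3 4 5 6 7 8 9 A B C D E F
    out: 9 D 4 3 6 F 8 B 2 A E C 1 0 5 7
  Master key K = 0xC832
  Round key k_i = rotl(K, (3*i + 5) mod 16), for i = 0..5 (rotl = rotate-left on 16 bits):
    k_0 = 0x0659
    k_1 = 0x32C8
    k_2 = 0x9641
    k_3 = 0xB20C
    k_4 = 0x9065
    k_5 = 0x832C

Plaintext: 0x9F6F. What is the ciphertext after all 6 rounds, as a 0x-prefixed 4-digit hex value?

0x14B7

s_0 = plaintext = 0x9F6F
s_1 = Round(s_0, k_0) = 0x6FA7
s_2 = Round(s_1, k_1) = 0xA7E8
s_3 = Round(s_2, k_2) = 0xE84D
s_4 = Round(s_3, k_3) = 0x4D85
s_5 = Round(s_4, k_4) = 0x8514
s_6 = Round(s_5, k_5) = 0x14B7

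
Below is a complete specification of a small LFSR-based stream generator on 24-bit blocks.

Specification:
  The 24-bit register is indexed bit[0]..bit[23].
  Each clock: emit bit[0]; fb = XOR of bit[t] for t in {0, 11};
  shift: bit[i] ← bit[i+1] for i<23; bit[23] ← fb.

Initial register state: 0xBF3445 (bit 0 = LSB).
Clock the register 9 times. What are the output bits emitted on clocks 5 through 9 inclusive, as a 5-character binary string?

reg_0 = 0xBF3445
clock 1: out=1, reg = 0xDF9A22
clock 2: out=0, reg = 0xEFCD11
clock 3: out=1, reg = 0x77E688
clock 4: out=0, reg = 0x3BF344
clock 5: out=0, reg = 0x1DF9A2
clock 6: out=0, reg = 0x8EFCD1
clock 7: out=1, reg = 0x477E68
clock 8: out=0, reg = 0xA3BF34
clock 9: out=0, reg = 0xD1DF9A

00100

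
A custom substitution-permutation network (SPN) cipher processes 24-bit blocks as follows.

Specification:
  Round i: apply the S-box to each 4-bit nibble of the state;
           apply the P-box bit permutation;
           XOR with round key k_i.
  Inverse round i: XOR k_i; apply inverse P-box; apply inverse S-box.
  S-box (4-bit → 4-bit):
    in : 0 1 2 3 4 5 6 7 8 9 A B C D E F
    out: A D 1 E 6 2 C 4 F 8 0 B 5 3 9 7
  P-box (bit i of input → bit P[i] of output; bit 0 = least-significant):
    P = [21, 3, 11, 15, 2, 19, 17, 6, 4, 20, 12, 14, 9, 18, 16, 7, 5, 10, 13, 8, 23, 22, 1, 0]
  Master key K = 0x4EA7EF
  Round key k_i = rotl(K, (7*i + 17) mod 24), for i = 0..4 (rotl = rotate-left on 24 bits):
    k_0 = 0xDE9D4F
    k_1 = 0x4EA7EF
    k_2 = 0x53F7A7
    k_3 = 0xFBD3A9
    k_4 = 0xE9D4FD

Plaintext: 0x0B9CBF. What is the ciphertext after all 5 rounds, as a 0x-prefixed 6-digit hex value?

0xA38428

s_0 = plaintext = 0x0B9CBF
s_1 = Round(s_0, k_0) = 0xB680B2
s_2 = Round(s_1, k_1) = 0xB3C42A
s_3 = Round(s_2, k_2) = 0x82C0A2
s_4 = Round(s_3, k_3) = 0x0A918A
s_5 = Round(s_4, k_4) = 0xA38428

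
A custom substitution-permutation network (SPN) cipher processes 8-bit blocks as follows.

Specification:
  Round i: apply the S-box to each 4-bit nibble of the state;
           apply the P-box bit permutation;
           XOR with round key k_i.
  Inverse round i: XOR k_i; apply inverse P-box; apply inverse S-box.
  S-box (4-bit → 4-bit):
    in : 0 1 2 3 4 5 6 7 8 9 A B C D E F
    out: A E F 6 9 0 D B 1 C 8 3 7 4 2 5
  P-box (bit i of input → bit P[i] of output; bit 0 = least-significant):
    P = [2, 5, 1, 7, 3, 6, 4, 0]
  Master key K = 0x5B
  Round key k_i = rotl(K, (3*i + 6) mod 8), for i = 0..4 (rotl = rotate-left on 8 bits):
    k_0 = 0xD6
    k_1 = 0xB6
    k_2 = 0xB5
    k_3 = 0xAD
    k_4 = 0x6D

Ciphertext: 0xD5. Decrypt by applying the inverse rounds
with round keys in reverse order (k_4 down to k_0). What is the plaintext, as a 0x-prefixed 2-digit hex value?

0x72

s_0 = ciphertext = 0xD5
s_1 = InvRound(s_0, k_4) = 0xF0
s_2 = InvRound(s_1, k_3) = 0x28
s_3 = InvRound(s_2, k_2) = 0x64
s_4 = InvRound(s_3, k_1) = 0x39
s_5 = InvRound(s_4, k_0) = 0x72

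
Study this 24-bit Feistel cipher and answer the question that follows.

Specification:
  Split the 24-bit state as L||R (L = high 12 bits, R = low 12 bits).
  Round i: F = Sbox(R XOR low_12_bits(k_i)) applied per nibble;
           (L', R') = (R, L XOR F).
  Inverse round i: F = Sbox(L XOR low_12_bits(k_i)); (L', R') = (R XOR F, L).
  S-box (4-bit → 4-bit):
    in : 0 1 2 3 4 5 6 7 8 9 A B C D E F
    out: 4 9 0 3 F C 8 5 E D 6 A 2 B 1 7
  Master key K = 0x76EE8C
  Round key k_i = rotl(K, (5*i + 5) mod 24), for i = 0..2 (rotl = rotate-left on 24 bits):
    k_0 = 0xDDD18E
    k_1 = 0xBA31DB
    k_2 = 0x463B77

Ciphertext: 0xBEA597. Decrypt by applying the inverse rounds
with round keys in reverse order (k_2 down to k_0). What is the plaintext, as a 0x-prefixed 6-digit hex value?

s_0 = ciphertext = 0xBEA597
s_1 = InvRound(s_0, k_2) = 0x14CBEA
s_2 = InvRound(s_1, k_1) = 0xF3F14C
s_3 = InvRound(s_2, k_0) = 0x0E5F3F

0x0E5F3F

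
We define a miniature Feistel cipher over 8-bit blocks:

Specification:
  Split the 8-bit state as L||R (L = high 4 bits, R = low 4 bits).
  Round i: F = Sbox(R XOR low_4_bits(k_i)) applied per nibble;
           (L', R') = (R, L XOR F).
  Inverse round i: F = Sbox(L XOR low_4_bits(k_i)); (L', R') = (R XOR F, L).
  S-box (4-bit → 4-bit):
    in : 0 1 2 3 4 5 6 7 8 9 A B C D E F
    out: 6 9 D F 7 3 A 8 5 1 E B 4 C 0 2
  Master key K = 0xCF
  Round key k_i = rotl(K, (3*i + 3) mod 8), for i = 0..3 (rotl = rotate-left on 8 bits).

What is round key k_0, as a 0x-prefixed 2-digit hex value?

K = 0xCF
k_0 = rotl(K, (3*0+3) mod 8) = rotl(K, 3) = 0x7E

0x7E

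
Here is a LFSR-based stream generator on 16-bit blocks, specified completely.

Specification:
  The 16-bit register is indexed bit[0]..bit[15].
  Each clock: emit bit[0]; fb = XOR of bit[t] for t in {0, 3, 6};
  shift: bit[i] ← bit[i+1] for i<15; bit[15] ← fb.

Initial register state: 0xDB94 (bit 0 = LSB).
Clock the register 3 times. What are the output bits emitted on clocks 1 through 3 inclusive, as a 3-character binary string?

reg_0 = 0xDB94
clock 1: out=0, reg = 0x6DCA
clock 2: out=0, reg = 0x36E5
clock 3: out=1, reg = 0x1B72

001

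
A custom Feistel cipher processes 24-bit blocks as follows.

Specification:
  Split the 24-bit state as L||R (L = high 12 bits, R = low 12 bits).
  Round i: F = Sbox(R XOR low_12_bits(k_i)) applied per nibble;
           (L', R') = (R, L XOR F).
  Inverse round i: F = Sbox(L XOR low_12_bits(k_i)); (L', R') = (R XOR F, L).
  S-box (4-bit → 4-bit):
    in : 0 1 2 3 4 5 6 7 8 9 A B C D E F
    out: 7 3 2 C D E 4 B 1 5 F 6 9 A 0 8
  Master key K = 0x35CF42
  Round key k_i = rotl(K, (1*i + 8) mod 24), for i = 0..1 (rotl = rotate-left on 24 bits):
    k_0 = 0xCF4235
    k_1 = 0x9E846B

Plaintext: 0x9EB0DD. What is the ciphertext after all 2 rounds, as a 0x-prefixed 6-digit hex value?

0xBEA8CE

s_0 = plaintext = 0x9EB0DD
s_1 = Round(s_0, k_0) = 0x0DDBEA
s_2 = Round(s_1, k_1) = 0xBEA8CE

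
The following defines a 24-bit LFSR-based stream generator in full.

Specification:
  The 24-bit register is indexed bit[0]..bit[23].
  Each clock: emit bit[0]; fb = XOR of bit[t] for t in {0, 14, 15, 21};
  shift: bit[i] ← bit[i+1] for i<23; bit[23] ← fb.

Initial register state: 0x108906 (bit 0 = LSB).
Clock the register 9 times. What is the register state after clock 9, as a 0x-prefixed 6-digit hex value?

0x868844

reg_0 = 0x108906
clock 1: out=0, reg = 0x884483
clock 2: out=1, reg = 0x442241
clock 3: out=1, reg = 0xA21120
clock 4: out=0, reg = 0xD10890
clock 5: out=0, reg = 0x688448
clock 6: out=0, reg = 0x344224
clock 7: out=0, reg = 0x1A2112
clock 8: out=0, reg = 0x0D1089
clock 9: out=1, reg = 0x868844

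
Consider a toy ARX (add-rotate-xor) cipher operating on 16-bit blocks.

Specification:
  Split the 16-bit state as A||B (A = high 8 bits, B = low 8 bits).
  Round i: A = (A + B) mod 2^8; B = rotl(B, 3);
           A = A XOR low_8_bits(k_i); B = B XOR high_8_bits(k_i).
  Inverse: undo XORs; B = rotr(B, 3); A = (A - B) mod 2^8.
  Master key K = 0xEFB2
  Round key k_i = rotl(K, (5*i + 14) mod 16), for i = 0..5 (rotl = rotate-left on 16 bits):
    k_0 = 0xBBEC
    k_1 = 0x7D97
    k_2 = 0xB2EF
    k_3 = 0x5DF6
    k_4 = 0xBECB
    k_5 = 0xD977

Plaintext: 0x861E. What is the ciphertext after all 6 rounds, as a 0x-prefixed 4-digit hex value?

0x506C

s_0 = plaintext = 0x861E
s_1 = Round(s_0, k_0) = 0x484B
s_2 = Round(s_1, k_1) = 0x0427
s_3 = Round(s_2, k_2) = 0xC48B
s_4 = Round(s_3, k_3) = 0xB901
s_5 = Round(s_4, k_4) = 0x71B6
s_6 = Round(s_5, k_5) = 0x506C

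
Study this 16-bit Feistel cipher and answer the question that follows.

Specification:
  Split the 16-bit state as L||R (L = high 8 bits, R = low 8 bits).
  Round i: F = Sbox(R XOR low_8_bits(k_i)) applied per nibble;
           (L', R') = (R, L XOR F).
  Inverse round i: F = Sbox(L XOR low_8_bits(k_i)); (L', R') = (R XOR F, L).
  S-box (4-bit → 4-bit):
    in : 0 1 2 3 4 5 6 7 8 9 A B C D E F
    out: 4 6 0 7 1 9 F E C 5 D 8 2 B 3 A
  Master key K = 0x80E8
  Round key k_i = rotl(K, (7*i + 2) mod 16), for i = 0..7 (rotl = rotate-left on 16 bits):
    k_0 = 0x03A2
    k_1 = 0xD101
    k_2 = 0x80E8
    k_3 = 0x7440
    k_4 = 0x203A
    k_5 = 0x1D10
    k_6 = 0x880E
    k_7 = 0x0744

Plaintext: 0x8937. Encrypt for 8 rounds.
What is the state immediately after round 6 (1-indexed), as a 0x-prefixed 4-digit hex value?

0x3571

s_0 = plaintext = 0x8937
s_1 = Round(s_0, k_0) = 0x37D0
s_2 = Round(s_1, k_1) = 0xD081
s_3 = Round(s_2, k_2) = 0x8125
s_4 = Round(s_3, k_3) = 0x2578
s_5 = Round(s_4, k_4) = 0x7835
s_6 = Round(s_5, k_5) = 0x3571
s_7 = Round(s_6, k_6) = 0x71DF
s_8 = Round(s_7, k_7) = 0xDF29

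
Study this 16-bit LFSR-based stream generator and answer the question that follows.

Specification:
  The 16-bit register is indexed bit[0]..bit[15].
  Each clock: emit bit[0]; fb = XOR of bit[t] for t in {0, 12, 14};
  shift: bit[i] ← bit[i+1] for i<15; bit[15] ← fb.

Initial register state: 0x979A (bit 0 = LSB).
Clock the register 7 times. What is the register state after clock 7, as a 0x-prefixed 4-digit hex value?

reg_0 = 0x979A
clock 1: out=0, reg = 0xCBCD
clock 2: out=1, reg = 0x65E6
clock 3: out=0, reg = 0xB2F3
clock 4: out=1, reg = 0x5979
clock 5: out=1, reg = 0xACBC
clock 6: out=0, reg = 0x565E
clock 7: out=0, reg = 0x2B2F

0x2B2F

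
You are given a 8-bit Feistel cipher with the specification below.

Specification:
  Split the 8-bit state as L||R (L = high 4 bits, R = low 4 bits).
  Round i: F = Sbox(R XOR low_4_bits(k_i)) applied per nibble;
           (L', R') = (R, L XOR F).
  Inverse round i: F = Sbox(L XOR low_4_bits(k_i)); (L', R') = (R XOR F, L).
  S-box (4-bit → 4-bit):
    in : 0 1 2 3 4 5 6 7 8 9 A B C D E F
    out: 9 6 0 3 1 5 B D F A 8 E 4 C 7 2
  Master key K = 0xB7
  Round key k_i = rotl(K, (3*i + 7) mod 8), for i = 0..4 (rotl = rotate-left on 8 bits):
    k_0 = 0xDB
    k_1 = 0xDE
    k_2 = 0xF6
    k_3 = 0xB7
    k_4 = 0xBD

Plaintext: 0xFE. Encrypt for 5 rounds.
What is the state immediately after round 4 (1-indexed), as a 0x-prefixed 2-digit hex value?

0x02

s_0 = plaintext = 0xFE
s_1 = Round(s_0, k_0) = 0xEA
s_2 = Round(s_1, k_1) = 0xAF
s_3 = Round(s_2, k_2) = 0xF0
s_4 = Round(s_3, k_3) = 0x02
s_5 = Round(s_4, k_4) = 0x22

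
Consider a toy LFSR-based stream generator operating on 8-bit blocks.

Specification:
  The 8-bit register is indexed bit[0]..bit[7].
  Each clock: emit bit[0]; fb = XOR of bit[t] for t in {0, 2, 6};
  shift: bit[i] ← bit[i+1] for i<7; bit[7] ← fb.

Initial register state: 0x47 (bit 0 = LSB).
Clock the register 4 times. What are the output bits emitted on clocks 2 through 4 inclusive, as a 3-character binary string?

110

reg_0 = 0x47
clock 1: out=1, reg = 0xA3
clock 2: out=1, reg = 0xD1
clock 3: out=1, reg = 0x68
clock 4: out=0, reg = 0xB4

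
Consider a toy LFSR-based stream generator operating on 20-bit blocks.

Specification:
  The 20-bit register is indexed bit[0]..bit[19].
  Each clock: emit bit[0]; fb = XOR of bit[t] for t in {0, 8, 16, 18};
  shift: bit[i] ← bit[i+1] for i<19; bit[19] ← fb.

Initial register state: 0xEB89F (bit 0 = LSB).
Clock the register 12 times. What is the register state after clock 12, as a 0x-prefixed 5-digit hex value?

reg_0 = 0xEB89F
clock 1: out=1, reg = 0x75C4F
clock 2: out=1, reg = 0xBAE27
clock 3: out=1, reg = 0x5D713
clock 4: out=1, reg = 0x2EB89
clock 5: out=1, reg = 0x175C4
clock 6: out=0, reg = 0x0BAE2
clock 7: out=0, reg = 0x05D71
clock 8: out=1, reg = 0x02EB8
clock 9: out=0, reg = 0x0175C
clock 10: out=0, reg = 0x80BAE
clock 11: out=0, reg = 0xC05D7
clock 12: out=1, reg = 0xE02EB

0xE02EB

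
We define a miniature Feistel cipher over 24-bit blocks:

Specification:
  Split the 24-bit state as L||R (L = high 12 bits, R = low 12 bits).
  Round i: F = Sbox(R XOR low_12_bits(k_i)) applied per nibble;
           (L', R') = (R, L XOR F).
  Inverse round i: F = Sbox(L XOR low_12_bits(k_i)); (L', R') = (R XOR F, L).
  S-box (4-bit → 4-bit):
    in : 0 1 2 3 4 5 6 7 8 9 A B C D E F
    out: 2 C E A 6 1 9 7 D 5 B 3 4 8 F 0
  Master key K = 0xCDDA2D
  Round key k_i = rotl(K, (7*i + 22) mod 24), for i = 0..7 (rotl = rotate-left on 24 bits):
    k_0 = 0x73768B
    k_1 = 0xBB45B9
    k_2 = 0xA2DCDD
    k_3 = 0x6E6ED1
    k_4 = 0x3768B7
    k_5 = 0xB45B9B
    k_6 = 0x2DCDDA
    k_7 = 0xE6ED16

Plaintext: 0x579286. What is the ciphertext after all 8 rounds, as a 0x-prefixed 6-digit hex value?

0x3751BD

s_0 = plaintext = 0x579286
s_1 = Round(s_0, k_0) = 0x286351
s_2 = Round(s_1, k_1) = 0x351B7B
s_3 = Round(s_2, k_2) = 0xB7B4E8
s_4 = Round(s_3, k_3) = 0x4E80DE
s_5 = Round(s_4, k_4) = 0x0DE97D
s_6 = Round(s_5, k_5) = 0x97DE27
s_7 = Round(s_6, k_6) = 0xE27375
s_8 = Round(s_7, k_7) = 0x3751BD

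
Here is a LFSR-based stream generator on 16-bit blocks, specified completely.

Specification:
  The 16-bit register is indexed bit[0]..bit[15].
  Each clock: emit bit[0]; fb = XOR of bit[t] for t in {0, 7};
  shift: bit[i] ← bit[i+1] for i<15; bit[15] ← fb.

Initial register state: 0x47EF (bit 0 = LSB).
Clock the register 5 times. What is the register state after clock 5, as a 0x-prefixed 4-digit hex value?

reg_0 = 0x47EF
clock 1: out=1, reg = 0x23F7
clock 2: out=1, reg = 0x11FB
clock 3: out=1, reg = 0x08FD
clock 4: out=1, reg = 0x047E
clock 5: out=0, reg = 0x023F

0x023F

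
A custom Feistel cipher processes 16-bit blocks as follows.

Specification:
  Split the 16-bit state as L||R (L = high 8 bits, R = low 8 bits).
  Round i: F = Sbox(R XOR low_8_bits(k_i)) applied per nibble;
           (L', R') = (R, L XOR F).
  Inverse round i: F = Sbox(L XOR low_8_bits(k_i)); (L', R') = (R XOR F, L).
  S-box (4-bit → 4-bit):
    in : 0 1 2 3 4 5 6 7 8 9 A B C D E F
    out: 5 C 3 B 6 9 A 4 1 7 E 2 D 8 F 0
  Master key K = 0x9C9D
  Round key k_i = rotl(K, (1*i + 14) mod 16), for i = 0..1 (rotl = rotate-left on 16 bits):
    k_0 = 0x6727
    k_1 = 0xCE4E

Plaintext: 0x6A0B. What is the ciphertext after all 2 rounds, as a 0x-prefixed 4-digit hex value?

0x57CC

s_0 = plaintext = 0x6A0B
s_1 = Round(s_0, k_0) = 0x0B57
s_2 = Round(s_1, k_1) = 0x57CC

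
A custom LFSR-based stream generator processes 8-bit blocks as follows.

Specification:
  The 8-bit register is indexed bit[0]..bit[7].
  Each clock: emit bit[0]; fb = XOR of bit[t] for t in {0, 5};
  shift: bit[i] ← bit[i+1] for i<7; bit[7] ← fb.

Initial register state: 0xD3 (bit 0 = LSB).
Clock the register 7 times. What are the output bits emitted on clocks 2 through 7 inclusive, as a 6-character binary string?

100101

reg_0 = 0xD3
clock 1: out=1, reg = 0xE9
clock 2: out=1, reg = 0x74
clock 3: out=0, reg = 0xBA
clock 4: out=0, reg = 0xDD
clock 5: out=1, reg = 0xEE
clock 6: out=0, reg = 0xF7
clock 7: out=1, reg = 0x7B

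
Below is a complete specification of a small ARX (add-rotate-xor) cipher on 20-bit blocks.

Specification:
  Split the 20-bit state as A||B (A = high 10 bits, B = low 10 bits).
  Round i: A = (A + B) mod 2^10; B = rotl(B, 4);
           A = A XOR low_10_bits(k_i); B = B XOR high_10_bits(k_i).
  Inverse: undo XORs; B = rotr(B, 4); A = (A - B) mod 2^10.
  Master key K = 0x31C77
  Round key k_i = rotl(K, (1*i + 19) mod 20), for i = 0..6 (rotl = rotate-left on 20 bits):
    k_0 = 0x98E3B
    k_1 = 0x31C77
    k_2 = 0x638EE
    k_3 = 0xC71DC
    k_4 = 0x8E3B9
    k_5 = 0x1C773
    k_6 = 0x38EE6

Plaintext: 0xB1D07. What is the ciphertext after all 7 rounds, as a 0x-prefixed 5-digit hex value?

s_0 = plaintext = 0xB1D07
s_1 = Round(s_0, k_0) = 0x7D617
s_2 = Round(s_1, k_1) = 0x1EDBF
s_3 = Round(s_2, k_2) = 0xB5278
s_4 = Round(s_3, k_3) = 0x24095
s_5 = Round(s_4, k_4) = 0xA736A
s_6 = Round(s_5, k_5) = 0x5D6DC
s_7 = Round(s_6, k_6) = 0xADD28

0xADD28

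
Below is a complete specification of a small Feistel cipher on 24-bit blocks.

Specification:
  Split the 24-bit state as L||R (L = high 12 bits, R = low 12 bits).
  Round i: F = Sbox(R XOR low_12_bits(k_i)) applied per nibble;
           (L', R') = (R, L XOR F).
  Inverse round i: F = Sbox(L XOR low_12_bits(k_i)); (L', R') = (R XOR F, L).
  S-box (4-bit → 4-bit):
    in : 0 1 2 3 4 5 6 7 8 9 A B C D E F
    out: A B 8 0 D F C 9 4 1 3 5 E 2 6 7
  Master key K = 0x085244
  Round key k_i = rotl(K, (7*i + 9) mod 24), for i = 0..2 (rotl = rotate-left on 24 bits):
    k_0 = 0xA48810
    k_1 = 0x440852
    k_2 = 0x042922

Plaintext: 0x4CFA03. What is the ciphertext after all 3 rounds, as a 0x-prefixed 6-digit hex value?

s_0 = plaintext = 0x4CFA03
s_1 = Round(s_0, k_0) = 0xA03C7F
s_2 = Round(s_1, k_1) = 0xC7F781
s_3 = Round(s_2, k_2) = 0x781A4F

0x781A4F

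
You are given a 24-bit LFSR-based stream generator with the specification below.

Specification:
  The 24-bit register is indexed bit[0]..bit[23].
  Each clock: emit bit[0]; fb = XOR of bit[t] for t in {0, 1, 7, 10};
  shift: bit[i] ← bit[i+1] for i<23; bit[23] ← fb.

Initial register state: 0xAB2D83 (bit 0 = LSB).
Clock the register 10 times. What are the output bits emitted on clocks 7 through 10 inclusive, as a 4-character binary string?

0110

reg_0 = 0xAB2D83
clock 1: out=1, reg = 0x5596C1
clock 2: out=1, reg = 0xAACB60
clock 3: out=0, reg = 0x5565B0
clock 4: out=0, reg = 0x2AB2D8
clock 5: out=0, reg = 0x95596C
clock 6: out=0, reg = 0x4AACB6
clock 7: out=0, reg = 0xA5565B
clock 8: out=1, reg = 0xD2AB2D
clock 9: out=1, reg = 0xE95596
clock 10: out=0, reg = 0xF4AACB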